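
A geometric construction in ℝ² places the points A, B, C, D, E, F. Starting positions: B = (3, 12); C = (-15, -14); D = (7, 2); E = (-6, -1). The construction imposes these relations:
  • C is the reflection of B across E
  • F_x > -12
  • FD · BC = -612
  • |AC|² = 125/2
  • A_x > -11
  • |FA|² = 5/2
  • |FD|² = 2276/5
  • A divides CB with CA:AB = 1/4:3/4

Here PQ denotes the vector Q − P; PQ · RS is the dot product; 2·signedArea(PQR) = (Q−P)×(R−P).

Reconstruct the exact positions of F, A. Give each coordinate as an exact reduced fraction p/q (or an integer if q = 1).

1. A_x = -21/2  [A divides CB with CA:AB = 1/4:3/4]
2. A_y = -15/2  [A divides CB with CA:AB = 1/4:3/4]
   → A = (-21/2, -15/2)
3. F_x = -57/5  [line 18·x + 26·y + 434 = 0 ∩ |FA|² = 5/2]
4. F_y = -44/5  [line 18·x + 26·y + 434 = 0 ∩ |FA|² = 5/2]
   → F = (-57/5, -44/5)

A = (-21/2, -15/2)
F = (-57/5, -44/5)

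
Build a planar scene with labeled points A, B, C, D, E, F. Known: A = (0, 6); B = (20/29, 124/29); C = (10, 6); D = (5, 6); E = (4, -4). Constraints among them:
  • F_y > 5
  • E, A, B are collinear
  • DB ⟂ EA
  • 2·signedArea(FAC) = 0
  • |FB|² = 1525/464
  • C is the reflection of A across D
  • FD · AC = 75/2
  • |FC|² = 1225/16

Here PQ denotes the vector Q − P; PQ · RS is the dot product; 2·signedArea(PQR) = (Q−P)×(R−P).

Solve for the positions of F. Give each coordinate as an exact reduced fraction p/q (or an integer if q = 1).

F = (5/4, 6)

1. F_x = 5/4  [2·signedArea(FAC) = 0 ∩ FD · AC = 75/2]
2. F_y = 6  [2·signedArea(FAC) = 0 ∩ FD · AC = 75/2]
   → F = (5/4, 6)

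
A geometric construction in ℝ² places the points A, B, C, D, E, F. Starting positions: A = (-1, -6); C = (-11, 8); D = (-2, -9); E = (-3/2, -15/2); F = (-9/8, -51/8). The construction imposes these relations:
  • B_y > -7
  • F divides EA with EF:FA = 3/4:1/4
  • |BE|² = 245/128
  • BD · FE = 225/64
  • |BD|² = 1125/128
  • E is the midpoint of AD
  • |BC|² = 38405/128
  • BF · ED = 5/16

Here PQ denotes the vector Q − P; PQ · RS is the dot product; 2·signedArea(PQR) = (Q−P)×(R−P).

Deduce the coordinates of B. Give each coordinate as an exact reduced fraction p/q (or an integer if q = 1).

1. B_x = -17/16  [line 1/2·x + 3/2·y + 157/16 = 0 ∩ |BD|² = 1125/128]
2. B_y = -99/16  [line 1/2·x + 3/2·y + 157/16 = 0 ∩ |BD|² = 1125/128]
   → B = (-17/16, -99/16)

B = (-17/16, -99/16)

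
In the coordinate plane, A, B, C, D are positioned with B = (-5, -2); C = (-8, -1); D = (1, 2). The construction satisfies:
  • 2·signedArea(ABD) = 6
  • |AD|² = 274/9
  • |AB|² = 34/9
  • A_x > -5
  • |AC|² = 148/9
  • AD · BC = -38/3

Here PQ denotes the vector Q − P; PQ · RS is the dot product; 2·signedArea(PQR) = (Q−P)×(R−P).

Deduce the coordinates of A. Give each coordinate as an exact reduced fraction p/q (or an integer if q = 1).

1. A_x = -4  [2·signedArea(ABD) = 6 ∩ AD · BC = -38/3]
2. A_y = -1/3  [2·signedArea(ABD) = 6 ∩ AD · BC = -38/3]
   → A = (-4, -1/3)

A = (-4, -1/3)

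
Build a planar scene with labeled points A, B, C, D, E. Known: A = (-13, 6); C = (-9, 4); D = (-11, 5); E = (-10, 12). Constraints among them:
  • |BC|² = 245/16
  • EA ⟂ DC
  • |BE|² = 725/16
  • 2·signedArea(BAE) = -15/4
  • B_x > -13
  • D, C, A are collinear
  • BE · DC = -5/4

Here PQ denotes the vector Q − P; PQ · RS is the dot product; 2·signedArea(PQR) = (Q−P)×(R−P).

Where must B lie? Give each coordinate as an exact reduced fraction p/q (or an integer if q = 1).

B = (-25/2, 23/4)

1. B_x = -25/2  [line -6·x + 3·y + -369/4 = 0 ∩ |BC|² = 245/16]
2. B_y = 23/4  [line -6·x + 3·y + -369/4 = 0 ∩ |BC|² = 245/16]
   → B = (-25/2, 23/4)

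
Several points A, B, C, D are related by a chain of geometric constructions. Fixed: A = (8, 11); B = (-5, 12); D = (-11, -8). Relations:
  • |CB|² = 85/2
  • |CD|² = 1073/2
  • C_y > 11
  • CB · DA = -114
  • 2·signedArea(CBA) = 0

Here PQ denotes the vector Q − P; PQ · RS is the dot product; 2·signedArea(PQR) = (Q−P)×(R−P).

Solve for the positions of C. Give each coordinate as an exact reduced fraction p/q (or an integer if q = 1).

C = (3/2, 23/2)

1. C_x = 3/2  [2·signedArea(CBA) = 0 ∩ CB · DA = -114]
2. C_y = 23/2  [2·signedArea(CBA) = 0 ∩ CB · DA = -114]
   → C = (3/2, 23/2)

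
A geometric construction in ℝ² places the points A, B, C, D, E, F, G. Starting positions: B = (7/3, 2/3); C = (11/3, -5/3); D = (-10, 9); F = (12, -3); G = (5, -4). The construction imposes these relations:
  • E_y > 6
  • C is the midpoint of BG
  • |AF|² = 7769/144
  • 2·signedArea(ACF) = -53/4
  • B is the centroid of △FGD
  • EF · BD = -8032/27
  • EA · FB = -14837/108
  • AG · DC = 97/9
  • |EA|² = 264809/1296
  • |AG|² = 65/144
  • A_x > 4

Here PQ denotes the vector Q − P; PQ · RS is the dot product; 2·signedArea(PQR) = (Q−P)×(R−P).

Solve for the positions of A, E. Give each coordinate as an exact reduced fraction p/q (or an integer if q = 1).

1. A_x = 14/3  [2·signedArea(ACF) = -53/4 ∩ AG · DC = 97/9]
2. A_y = -41/12  [2·signedArea(ACF) = -53/4 ∩ AG · DC = 97/9]
   → A = (14/3, -41/12)
3. E_x = -53/9  [EF · BD = -8032/27 ∩ EA · FB = -14837/108]
4. E_y = 56/9  [EF · BD = -8032/27 ∩ EA · FB = -14837/108]
   → E = (-53/9, 56/9)

A = (14/3, -41/12)
E = (-53/9, 56/9)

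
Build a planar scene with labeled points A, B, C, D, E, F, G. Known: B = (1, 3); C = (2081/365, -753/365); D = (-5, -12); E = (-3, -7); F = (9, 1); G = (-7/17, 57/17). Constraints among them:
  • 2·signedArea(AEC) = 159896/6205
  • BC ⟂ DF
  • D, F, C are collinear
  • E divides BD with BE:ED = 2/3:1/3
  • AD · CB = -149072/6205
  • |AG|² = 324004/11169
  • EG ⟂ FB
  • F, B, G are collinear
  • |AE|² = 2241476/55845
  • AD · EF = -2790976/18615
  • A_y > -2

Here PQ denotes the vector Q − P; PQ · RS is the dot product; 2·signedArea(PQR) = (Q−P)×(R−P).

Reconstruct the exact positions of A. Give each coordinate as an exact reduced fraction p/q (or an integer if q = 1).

1. A_x = 14207/18615  [AD · EF = -2790976/18615 ∩ 2·signedArea(AEC) = 159896/6205]
2. A_y = -35431/18615  [AD · EF = -2790976/18615 ∩ 2·signedArea(AEC) = 159896/6205]
   → A = (14207/18615, -35431/18615)

A = (14207/18615, -35431/18615)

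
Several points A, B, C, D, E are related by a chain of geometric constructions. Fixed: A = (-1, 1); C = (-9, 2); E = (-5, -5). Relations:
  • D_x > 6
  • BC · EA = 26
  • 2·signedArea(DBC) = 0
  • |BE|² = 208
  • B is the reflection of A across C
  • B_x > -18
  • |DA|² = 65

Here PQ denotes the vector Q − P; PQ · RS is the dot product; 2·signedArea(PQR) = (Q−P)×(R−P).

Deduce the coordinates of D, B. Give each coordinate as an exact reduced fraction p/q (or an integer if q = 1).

1. B_x = -17  [B is the reflection of A across C]
2. B_y = 3  [B is the reflection of A across C]
   → B = (-17, 3)
3. D_x = 7  [line 1·x + 8·y + -7 = 0 ∩ |DA|² = 65]
4. D_y = 0  [line 1·x + 8·y + -7 = 0 ∩ |DA|² = 65]
   → D = (7, 0)

B = (-17, 3)
D = (7, 0)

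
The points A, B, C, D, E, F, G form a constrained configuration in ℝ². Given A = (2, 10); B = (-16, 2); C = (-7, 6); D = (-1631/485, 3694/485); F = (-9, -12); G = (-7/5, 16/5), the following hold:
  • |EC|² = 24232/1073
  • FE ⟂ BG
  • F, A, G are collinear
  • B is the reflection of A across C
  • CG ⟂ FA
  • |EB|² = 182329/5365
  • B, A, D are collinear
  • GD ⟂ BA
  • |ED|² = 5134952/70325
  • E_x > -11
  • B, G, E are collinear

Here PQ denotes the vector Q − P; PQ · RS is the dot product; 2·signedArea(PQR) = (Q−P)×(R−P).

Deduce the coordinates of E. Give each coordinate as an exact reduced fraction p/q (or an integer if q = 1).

1. E_x = -54669/5365  [B, G, E are collinear ∩ FE ⟂ BG]
2. E_y = 13292/5365  [B, G, E are collinear ∩ FE ⟂ BG]
   → E = (-54669/5365, 13292/5365)

E = (-54669/5365, 13292/5365)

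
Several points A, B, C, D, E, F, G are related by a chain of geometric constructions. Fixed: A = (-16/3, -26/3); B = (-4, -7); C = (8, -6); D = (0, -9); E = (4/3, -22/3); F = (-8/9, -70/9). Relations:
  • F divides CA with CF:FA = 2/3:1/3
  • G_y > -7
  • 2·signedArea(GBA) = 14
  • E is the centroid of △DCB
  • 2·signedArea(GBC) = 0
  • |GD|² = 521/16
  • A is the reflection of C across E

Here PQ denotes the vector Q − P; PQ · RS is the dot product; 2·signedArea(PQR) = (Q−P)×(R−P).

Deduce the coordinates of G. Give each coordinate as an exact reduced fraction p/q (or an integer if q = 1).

G = (5, -25/4)

1. G_x = 5  [2·signedArea(GBC) = 0 ∩ 2·signedArea(GBA) = 14]
2. G_y = -25/4  [2·signedArea(GBC) = 0 ∩ 2·signedArea(GBA) = 14]
   → G = (5, -25/4)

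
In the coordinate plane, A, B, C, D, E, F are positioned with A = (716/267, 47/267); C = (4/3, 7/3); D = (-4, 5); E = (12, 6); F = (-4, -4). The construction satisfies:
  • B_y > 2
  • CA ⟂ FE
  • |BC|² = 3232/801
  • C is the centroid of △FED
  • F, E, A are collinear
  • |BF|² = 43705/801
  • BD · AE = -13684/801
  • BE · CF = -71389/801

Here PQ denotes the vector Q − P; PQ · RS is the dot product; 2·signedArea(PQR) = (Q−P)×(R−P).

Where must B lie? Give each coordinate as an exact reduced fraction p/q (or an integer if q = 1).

1. B_x = -176/267  [BD · AE = -13684/801 ∩ BE · CF = -71389/801]
2. B_y = 691/267  [BD · AE = -13684/801 ∩ BE · CF = -71389/801]
   → B = (-176/267, 691/267)

B = (-176/267, 691/267)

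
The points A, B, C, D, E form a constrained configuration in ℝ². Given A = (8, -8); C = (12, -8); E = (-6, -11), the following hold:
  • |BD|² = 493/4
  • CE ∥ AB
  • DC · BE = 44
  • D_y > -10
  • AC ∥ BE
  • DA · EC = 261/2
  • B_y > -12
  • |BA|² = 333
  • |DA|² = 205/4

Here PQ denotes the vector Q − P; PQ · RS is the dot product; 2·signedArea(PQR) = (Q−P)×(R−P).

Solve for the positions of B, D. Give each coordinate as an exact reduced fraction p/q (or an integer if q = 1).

B = (-10, -11)
D = (1, -19/2)

1. B_x = -10  [AC ∥ BE ∩ CE ∥ AB]
2. B_y = -11  [AC ∥ BE ∩ CE ∥ AB]
   → B = (-10, -11)
3. D_x = 1  [DA · EC = 261/2 ∩ DC · BE = 44]
4. D_y = -19/2  [DA · EC = 261/2 ∩ DC · BE = 44]
   → D = (1, -19/2)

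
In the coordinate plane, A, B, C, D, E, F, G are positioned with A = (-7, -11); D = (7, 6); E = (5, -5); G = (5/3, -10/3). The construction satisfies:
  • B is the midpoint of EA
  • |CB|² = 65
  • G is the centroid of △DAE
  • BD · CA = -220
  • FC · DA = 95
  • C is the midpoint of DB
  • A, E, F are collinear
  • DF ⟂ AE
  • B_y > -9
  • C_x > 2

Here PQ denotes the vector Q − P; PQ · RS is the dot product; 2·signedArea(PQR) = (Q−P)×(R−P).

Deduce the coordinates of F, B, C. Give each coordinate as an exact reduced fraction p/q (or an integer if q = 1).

1. F_x = 11  [A, E, F are collinear ∩ DF ⟂ AE]
2. F_y = -2  [A, E, F are collinear ∩ DF ⟂ AE]
   → F = (11, -2)
3. B_x = -1  [B is the midpoint of EA]
4. B_y = -8  [B is the midpoint of EA]
   → B = (-1, -8)
5. C_x = 3  [C is the midpoint of DB]
6. C_y = -1  [C is the midpoint of DB]
   → C = (3, -1)

B = (-1, -8)
C = (3, -1)
F = (11, -2)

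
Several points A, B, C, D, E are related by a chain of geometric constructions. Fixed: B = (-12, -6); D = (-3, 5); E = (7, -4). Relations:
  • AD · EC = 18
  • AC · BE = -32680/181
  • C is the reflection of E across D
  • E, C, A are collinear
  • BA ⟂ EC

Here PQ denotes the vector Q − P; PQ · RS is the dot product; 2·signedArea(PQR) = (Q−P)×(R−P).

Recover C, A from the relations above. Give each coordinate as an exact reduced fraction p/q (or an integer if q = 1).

1. C_x = -13  [C is the reflection of E across D]
2. C_y = 14  [C is the reflection of E across D]
   → C = (-13, 14)
3. A_x = -453/181  [E, C, A are collinear ∩ BA ⟂ EC]
4. A_y = 824/181  [E, C, A are collinear ∩ BA ⟂ EC]
   → A = (-453/181, 824/181)

A = (-453/181, 824/181)
C = (-13, 14)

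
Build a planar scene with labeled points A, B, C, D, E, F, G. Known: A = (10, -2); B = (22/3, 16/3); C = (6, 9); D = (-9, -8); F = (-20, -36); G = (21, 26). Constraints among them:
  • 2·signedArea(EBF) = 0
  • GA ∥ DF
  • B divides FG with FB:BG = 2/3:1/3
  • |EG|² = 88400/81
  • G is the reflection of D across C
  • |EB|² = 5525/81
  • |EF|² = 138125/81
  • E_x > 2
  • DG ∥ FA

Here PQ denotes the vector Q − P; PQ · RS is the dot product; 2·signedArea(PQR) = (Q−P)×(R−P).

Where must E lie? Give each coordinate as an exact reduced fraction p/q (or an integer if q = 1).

E = (25/9, -14/9)

1. E_x = 25/9  [line 124/3·x + -82/3·y + -472/3 = 0 ∩ |EF|² = 138125/81]
2. E_y = -14/9  [line 124/3·x + -82/3·y + -472/3 = 0 ∩ |EF|² = 138125/81]
   → E = (25/9, -14/9)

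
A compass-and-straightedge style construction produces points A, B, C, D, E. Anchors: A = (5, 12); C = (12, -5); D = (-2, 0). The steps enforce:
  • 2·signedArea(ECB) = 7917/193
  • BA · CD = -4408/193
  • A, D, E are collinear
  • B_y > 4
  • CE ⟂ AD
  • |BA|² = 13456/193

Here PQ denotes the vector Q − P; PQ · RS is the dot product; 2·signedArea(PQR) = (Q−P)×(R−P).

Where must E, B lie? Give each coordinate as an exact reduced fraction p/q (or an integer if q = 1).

B = (153/193, 924/193)
E = (-120/193, 456/193)

1. E_x = -120/193  [A, D, E are collinear ∩ CE ⟂ AD]
2. E_y = 456/193  [A, D, E are collinear ∩ CE ⟂ AD]
   → E = (-120/193, 456/193)
3. B_x = 153/193  [BA · CD = -4408/193 ∩ 2·signedArea(ECB) = 7917/193]
4. B_y = 924/193  [BA · CD = -4408/193 ∩ 2·signedArea(ECB) = 7917/193]
   → B = (153/193, 924/193)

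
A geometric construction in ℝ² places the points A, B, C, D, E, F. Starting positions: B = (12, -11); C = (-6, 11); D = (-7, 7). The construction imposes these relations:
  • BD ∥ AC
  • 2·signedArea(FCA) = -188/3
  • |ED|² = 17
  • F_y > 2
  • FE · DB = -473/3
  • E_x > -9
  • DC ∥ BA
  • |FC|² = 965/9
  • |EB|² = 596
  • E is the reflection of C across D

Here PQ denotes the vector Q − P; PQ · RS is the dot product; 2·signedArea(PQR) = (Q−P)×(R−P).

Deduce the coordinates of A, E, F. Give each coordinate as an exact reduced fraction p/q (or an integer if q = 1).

A = (13, -7)
E = (-8, 3)
F = (-1/3, 7/3)

1. A_x = 13  [BD ∥ AC ∩ DC ∥ BA]
2. A_y = -7  [BD ∥ AC ∩ DC ∥ BA]
   → A = (13, -7)
3. E_x = -8  [E is the reflection of C across D]
4. E_y = 3  [E is the reflection of C across D]
   → E = (-8, 3)
5. F_x = -1/3  [FE · DB = -473/3 ∩ 2·signedArea(FCA) = -188/3]
6. F_y = 7/3  [FE · DB = -473/3 ∩ 2·signedArea(FCA) = -188/3]
   → F = (-1/3, 7/3)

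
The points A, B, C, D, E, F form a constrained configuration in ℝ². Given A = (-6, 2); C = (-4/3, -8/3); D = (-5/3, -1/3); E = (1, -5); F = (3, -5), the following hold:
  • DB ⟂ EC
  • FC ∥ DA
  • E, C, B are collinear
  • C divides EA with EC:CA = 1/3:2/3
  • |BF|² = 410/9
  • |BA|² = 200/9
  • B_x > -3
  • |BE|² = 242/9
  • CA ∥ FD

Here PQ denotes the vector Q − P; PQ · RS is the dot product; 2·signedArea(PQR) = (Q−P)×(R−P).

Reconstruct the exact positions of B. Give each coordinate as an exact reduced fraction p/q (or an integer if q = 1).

1. B_x = -8/3  [E, C, B are collinear ∩ DB ⟂ EC]
2. B_y = -4/3  [E, C, B are collinear ∩ DB ⟂ EC]
   → B = (-8/3, -4/3)

B = (-8/3, -4/3)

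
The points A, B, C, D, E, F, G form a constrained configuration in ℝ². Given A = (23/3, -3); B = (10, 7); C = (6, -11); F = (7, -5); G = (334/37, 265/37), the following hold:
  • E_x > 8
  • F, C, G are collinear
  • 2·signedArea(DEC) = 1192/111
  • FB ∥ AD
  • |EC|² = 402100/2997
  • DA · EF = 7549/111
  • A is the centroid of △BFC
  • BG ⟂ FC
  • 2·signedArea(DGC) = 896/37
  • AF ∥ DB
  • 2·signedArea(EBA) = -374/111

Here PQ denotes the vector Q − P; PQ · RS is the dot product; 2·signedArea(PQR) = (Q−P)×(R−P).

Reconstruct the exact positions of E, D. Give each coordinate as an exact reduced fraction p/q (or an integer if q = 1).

D = (32/3, 9)
E = (2704/333, 43/111)

1. E_x = 2704/333  [line 10·x + -7/3·y + -2971/37 = 0 ∩ |EC|² = 402100/2997]
2. E_y = 43/111  [line 10·x + -7/3·y + -2971/37 = 0 ∩ |EC|² = 402100/2997]
   → E = (2704/333, 43/111)
3. D_x = 32/3  [AF ∥ DB ∩ FB ∥ AD]
4. D_y = 9  [AF ∥ DB ∩ FB ∥ AD]
   → D = (32/3, 9)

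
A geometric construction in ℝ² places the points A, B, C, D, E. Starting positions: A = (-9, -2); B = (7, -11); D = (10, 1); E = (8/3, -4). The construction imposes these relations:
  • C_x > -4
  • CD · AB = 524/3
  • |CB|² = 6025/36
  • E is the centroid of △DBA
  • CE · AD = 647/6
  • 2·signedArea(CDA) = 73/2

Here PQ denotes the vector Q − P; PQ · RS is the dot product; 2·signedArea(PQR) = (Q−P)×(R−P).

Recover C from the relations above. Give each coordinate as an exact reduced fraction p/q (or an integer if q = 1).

1. C_x = -19/6  [CD · AB = 524/3 ∩ 2·signedArea(CDA) = 73/2]
2. C_y = -3  [CD · AB = 524/3 ∩ 2·signedArea(CDA) = 73/2]
   → C = (-19/6, -3)

C = (-19/6, -3)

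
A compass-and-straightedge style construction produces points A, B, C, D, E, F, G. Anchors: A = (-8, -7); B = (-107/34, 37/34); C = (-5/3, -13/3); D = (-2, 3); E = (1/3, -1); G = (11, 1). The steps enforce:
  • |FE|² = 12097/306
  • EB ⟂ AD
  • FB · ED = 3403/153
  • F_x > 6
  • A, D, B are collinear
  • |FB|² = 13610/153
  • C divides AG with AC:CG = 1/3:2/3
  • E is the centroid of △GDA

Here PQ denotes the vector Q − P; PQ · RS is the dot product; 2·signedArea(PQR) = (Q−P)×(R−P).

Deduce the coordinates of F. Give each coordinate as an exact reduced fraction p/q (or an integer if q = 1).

F = (641/102, 35/34)

1. F_x = 641/102  [line 7/3·x + -4·y + -3227/306 = 0 ∩ |FE|² = 12097/306]
2. F_y = 35/34  [line 7/3·x + -4·y + -3227/306 = 0 ∩ |FE|² = 12097/306]
   → F = (641/102, 35/34)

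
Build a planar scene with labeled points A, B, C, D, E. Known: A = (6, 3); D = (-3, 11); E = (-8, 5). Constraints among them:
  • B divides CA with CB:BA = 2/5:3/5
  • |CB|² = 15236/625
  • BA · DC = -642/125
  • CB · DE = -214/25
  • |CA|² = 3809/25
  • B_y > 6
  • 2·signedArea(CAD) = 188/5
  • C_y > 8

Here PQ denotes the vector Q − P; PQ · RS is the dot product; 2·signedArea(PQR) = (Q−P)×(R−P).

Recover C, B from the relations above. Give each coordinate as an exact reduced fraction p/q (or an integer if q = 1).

B = (-3/5, 159/25)
C = (-5, 43/5)

1. C_x = -5  [line -8·x + -9·y + 187/5 = 0 ∩ |CA|² = 3809/25]
2. C_y = 43/5  [line -8·x + -9·y + 187/5 = 0 ∩ |CA|² = 3809/25]
   → C = (-5, 43/5)
3. B_x = -3/5  [B divides CA with CB:BA = 2/5:3/5]
4. B_y = 159/25  [B divides CA with CB:BA = 2/5:3/5]
   → B = (-3/5, 159/25)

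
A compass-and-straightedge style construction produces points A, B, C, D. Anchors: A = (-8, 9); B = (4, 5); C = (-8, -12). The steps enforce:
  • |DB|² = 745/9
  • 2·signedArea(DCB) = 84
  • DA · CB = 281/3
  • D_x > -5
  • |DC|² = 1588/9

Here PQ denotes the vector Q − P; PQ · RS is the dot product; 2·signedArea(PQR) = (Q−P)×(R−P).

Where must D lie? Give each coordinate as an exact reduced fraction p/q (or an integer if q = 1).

D = (-4, 2/3)

1. D_x = -4  [2·signedArea(DCB) = 84 ∩ DA · CB = 281/3]
2. D_y = 2/3  [2·signedArea(DCB) = 84 ∩ DA · CB = 281/3]
   → D = (-4, 2/3)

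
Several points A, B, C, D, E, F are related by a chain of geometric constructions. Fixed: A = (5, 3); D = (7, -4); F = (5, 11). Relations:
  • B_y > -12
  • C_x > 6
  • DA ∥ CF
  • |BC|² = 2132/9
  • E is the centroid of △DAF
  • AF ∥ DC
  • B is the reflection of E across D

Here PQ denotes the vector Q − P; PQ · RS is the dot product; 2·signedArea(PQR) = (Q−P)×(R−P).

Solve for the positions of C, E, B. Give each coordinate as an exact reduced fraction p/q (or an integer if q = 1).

B = (25/3, -34/3)
C = (7, 4)
E = (17/3, 10/3)

1. C_x = 7  [DA ∥ CF ∩ AF ∥ DC]
2. C_y = 4  [DA ∥ CF ∩ AF ∥ DC]
   → C = (7, 4)
3. E_x = 17/3  [E is the centroid of △DAF]
4. E_y = 10/3  [E is the centroid of △DAF]
   → E = (17/3, 10/3)
5. B_x = 25/3  [B is the reflection of E across D]
6. B_y = -34/3  [B is the reflection of E across D]
   → B = (25/3, -34/3)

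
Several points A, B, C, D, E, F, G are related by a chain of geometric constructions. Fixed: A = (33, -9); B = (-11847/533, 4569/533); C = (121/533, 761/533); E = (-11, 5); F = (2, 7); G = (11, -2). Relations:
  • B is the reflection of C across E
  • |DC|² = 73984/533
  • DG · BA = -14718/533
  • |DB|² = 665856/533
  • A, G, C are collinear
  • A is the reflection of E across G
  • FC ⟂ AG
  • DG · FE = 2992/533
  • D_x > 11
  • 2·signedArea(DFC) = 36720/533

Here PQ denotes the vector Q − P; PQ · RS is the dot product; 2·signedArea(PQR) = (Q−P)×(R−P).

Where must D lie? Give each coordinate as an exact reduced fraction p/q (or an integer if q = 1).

D = (6105/533, -1143/533)

1. D_x = 6105/533  [2·signedArea(DFC) = 36720/533 ∩ DG · FE = 2992/533]
2. D_y = -1143/533  [2·signedArea(DFC) = 36720/533 ∩ DG · FE = 2992/533]
   → D = (6105/533, -1143/533)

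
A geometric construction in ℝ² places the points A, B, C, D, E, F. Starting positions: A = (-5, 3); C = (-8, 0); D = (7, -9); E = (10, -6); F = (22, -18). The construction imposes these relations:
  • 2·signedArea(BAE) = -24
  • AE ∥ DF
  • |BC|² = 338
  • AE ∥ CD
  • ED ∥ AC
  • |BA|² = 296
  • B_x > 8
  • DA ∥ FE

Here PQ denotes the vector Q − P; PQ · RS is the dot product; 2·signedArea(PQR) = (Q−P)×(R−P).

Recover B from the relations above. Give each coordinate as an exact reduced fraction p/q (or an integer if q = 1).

B = (9, -7)

1. B_x = 9  [line 9·x + 15·y + 24 = 0 ∩ |BA|² = 296]
2. B_y = -7  [line 9·x + 15·y + 24 = 0 ∩ |BA|² = 296]
   → B = (9, -7)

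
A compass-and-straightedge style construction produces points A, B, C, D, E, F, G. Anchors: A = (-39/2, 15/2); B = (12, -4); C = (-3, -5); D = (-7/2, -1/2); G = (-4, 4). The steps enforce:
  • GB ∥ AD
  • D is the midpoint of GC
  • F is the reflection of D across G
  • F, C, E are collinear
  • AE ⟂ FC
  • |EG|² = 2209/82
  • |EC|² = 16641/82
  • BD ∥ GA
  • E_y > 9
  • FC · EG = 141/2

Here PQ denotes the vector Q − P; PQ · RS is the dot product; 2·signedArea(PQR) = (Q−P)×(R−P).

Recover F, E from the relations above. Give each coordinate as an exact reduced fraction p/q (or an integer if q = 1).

E = (-375/82, 751/82)
F = (-9/2, 17/2)

1. F_x = -9/2  [F is the reflection of D across G]
2. F_y = 17/2  [F is the reflection of D across G]
   → F = (-9/2, 17/2)
3. E_x = -375/82  [F, C, E are collinear ∩ AE ⟂ FC]
4. E_y = 751/82  [F, C, E are collinear ∩ AE ⟂ FC]
   → E = (-375/82, 751/82)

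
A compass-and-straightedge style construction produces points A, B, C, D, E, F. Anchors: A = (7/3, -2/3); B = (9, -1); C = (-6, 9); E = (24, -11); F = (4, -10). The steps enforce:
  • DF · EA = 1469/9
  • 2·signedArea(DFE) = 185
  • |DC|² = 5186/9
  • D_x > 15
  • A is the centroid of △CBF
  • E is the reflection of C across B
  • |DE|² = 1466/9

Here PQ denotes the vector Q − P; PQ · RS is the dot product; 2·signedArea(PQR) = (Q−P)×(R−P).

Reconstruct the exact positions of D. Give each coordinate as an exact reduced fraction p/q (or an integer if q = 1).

1. D_x = 47/3  [2·signedArea(DFE) = 185 ∩ DF · EA = 1469/9]
2. D_y = -4/3  [2·signedArea(DFE) = 185 ∩ DF · EA = 1469/9]
   → D = (47/3, -4/3)

D = (47/3, -4/3)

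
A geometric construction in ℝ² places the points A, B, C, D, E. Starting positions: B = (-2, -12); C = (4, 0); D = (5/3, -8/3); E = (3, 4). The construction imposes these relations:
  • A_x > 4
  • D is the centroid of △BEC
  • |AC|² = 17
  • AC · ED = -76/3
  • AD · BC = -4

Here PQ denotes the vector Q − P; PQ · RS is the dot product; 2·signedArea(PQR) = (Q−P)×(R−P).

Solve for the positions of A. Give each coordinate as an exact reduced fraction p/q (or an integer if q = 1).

1. A_x = 5  [AD · BC = -4 ∩ AC · ED = -76/3]
2. A_y = -4  [AD · BC = -4 ∩ AC · ED = -76/3]
   → A = (5, -4)

A = (5, -4)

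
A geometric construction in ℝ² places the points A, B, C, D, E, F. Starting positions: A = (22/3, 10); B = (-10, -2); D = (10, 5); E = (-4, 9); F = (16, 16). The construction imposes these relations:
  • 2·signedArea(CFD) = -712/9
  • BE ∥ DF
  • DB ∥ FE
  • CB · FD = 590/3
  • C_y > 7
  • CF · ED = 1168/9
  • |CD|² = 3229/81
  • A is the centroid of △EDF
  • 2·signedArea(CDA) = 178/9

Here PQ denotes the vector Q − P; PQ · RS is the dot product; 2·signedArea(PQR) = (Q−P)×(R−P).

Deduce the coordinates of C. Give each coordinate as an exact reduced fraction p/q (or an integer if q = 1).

1. C_x = 40/9  [2·signedArea(CFD) = -712/9 ∩ 2·signedArea(CDA) = 178/9]
2. C_y = 8  [2·signedArea(CFD) = -712/9 ∩ 2·signedArea(CDA) = 178/9]
   → C = (40/9, 8)

C = (40/9, 8)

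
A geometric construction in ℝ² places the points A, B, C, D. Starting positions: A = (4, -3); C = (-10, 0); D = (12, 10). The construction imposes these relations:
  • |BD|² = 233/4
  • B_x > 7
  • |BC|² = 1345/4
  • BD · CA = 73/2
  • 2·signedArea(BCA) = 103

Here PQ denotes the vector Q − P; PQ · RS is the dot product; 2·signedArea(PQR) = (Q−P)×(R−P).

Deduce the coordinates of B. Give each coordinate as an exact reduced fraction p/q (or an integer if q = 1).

1. B_x = 8  [2·signedArea(BCA) = 103 ∩ BD · CA = 73/2]
2. B_y = 7/2  [2·signedArea(BCA) = 103 ∩ BD · CA = 73/2]
   → B = (8, 7/2)

B = (8, 7/2)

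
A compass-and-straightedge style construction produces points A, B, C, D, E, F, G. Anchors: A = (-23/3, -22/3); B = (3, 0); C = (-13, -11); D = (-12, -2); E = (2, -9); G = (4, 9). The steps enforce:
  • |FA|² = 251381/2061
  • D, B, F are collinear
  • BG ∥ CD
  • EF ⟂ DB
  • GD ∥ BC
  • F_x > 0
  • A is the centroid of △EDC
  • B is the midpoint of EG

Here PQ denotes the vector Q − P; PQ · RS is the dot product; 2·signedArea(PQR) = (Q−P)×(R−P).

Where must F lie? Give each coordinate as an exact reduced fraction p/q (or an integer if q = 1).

F = (192/229, -66/229)

1. F_x = 192/229  [D, B, F are collinear ∩ EF ⟂ DB]
2. F_y = -66/229  [D, B, F are collinear ∩ EF ⟂ DB]
   → F = (192/229, -66/229)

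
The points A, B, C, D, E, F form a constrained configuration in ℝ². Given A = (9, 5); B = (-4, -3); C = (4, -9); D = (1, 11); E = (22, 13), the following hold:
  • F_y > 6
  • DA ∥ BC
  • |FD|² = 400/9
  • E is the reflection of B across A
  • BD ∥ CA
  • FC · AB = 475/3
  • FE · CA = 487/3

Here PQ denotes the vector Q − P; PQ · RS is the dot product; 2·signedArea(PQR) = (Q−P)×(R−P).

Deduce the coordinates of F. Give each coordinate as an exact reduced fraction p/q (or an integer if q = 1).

F = (19/3, 7)

1. F_x = 19/3  [FC · AB = 475/3 ∩ FE · CA = 487/3]
2. F_y = 7  [FC · AB = 475/3 ∩ FE · CA = 487/3]
   → F = (19/3, 7)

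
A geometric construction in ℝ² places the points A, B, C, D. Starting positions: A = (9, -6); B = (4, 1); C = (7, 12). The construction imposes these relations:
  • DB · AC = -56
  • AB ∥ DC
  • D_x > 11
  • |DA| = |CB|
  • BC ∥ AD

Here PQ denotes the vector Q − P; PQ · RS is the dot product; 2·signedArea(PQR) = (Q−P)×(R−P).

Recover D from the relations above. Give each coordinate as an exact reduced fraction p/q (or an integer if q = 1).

1. D_x = 12  [AB ∥ DC ∩ BC ∥ AD]
2. D_y = 5  [AB ∥ DC ∩ BC ∥ AD]
   → D = (12, 5)

D = (12, 5)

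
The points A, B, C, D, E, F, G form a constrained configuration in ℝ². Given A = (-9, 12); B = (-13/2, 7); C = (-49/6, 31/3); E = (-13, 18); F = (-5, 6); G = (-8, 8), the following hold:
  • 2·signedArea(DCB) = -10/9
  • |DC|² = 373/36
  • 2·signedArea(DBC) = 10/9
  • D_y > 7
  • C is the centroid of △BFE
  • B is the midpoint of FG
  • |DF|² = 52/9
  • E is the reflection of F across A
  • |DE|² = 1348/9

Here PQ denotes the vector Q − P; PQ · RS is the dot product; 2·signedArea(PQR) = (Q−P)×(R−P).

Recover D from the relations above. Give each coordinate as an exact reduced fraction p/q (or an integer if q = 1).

D = (-7, 22/3)

1. D_x = -7  [line -10/3·x + -5/3·y + -100/9 = 0 ∩ |DF|² = 52/9]
2. D_y = 22/3  [line -10/3·x + -5/3·y + -100/9 = 0 ∩ |DF|² = 52/9]
   → D = (-7, 22/3)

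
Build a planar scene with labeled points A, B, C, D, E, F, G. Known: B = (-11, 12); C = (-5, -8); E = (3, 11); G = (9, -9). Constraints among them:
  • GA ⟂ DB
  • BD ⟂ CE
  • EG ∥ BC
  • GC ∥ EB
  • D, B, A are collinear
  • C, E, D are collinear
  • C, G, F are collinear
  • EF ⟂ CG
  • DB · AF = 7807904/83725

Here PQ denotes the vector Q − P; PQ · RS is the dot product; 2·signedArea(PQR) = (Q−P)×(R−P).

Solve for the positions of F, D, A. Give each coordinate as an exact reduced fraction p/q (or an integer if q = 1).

A = (5737/425, 716/425)
D = (531/425, 2908/425)
F = (317/197, -1669/197)

1. F_x = 317/197  [C, G, F are collinear ∩ EF ⟂ CG]
2. F_y = -1669/197  [C, G, F are collinear ∩ EF ⟂ CG]
   → F = (317/197, -1669/197)
3. D_x = 531/425  [C, E, D are collinear ∩ BD ⟂ CE]
4. D_y = 2908/425  [C, E, D are collinear ∩ BD ⟂ CE]
   → D = (531/425, 2908/425)
5. A_x = 5737/425  [D, B, A are collinear ∩ GA ⟂ DB]
6. A_y = 716/425  [D, B, A are collinear ∩ GA ⟂ DB]
   → A = (5737/425, 716/425)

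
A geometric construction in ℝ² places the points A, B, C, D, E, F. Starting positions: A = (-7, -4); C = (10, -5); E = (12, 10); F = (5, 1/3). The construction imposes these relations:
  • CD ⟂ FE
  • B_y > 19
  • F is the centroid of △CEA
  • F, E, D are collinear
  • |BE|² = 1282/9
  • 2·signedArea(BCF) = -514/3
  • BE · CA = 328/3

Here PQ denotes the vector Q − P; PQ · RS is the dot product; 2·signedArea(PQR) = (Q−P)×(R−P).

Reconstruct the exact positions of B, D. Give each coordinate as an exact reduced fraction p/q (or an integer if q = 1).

B = (19, 59/3)
D = (5367/1282, -1013/1282)

1. B_x = 19  [BE · CA = 328/3 ∩ 2·signedArea(BCF) = -514/3]
2. B_y = 59/3  [BE · CA = 328/3 ∩ 2·signedArea(BCF) = -514/3]
   → B = (19, 59/3)
3. D_x = 5367/1282  [F, E, D are collinear ∩ CD ⟂ FE]
4. D_y = -1013/1282  [F, E, D are collinear ∩ CD ⟂ FE]
   → D = (5367/1282, -1013/1282)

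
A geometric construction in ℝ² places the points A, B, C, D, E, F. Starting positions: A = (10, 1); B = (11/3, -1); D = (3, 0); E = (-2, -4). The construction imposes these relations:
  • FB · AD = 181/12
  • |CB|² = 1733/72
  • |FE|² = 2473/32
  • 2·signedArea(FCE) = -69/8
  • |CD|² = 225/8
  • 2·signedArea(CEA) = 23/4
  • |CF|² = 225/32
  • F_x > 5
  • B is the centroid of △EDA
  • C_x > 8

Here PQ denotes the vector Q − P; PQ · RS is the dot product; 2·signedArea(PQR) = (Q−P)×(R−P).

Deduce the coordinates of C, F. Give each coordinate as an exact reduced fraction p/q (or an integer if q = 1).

1. C_x = 33/4  [line -5·x + 12·y + 129/4 = 0 ∩ |CD|² = 225/8]
2. C_y = 3/4  [line -5·x + 12·y + 129/4 = 0 ∩ |CD|² = 225/8]
   → C = (33/4, 3/4)
3. F_x = 45/8  [FB · AD = 181/12 ∩ 2·signedArea(FCE) = -69/8]
4. F_y = 3/8  [FB · AD = 181/12 ∩ 2·signedArea(FCE) = -69/8]
   → F = (45/8, 3/8)

C = (33/4, 3/4)
F = (45/8, 3/8)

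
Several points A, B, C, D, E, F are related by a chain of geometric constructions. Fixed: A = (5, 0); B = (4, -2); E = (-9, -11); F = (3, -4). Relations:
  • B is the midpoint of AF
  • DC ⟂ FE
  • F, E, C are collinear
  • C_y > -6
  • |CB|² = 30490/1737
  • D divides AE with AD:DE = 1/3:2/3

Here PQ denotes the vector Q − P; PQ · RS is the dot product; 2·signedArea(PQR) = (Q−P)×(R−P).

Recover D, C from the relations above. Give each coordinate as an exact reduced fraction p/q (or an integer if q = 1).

1. D_x = 1/3  [D divides AE with AD:DE = 1/3:2/3]
2. D_y = -11/3  [D divides AE with AD:DE = 1/3:2/3]
   → D = (1/3, -11/3)
3. C_x = 223/193  [F, E, C are collinear ∩ DC ⟂ FE]
4. C_y = -2939/579  [F, E, C are collinear ∩ DC ⟂ FE]
   → C = (223/193, -2939/579)

C = (223/193, -2939/579)
D = (1/3, -11/3)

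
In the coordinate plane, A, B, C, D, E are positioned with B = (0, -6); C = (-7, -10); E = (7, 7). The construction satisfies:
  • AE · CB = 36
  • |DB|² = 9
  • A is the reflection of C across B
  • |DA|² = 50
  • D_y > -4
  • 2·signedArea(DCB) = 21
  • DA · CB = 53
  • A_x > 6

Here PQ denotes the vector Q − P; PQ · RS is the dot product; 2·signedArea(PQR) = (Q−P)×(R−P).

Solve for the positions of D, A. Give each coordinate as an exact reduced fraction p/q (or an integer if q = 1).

1. D_x = 0  [line -4·x + 7·y + 21 = 0 ∩ |DB|² = 9]
2. D_y = -3  [line -4·x + 7·y + 21 = 0 ∩ |DB|² = 9]
   → D = (0, -3)
3. A_x = 7  [DA · CB = 53 ∩ A is the reflection of C across B]
4. A_y = -2  [DA · CB = 53 ∩ A is the reflection of C across B]
   → A = (7, -2)

A = (7, -2)
D = (0, -3)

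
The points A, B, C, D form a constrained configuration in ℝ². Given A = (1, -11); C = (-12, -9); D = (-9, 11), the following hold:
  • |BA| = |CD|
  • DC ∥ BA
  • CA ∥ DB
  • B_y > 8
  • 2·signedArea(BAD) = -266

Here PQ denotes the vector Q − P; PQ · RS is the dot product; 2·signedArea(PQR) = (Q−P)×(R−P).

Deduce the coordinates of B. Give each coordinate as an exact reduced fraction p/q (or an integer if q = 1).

B = (4, 9)

1. B_x = 4  [DC ∥ BA ∩ CA ∥ DB]
2. B_y = 9  [DC ∥ BA ∩ CA ∥ DB]
   → B = (4, 9)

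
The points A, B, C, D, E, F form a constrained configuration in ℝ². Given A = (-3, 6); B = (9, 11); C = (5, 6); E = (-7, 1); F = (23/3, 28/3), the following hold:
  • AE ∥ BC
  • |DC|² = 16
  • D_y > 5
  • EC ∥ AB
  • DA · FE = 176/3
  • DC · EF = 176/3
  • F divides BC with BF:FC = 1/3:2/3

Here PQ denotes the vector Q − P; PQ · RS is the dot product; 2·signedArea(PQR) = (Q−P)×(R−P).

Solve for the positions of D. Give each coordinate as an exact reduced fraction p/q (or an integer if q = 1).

1. D_x = 1  [line -44/3·x + -25/3·y + 194/3 = 0 ∩ |DC|² = 16]
2. D_y = 6  [line -44/3·x + -25/3·y + 194/3 = 0 ∩ |DC|² = 16]
   → D = (1, 6)

D = (1, 6)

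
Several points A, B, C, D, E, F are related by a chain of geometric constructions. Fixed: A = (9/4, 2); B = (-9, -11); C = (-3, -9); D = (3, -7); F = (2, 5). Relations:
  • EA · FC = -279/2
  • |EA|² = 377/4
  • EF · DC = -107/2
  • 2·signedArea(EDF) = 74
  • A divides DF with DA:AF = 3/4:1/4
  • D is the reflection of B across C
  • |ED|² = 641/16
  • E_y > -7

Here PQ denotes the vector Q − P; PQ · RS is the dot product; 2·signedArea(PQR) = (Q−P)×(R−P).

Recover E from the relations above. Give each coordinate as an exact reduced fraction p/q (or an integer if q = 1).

E = (-13/4, -6)

1. E_x = -13/4  [2·signedArea(EDF) = 74 ∩ EA · FC = -279/2]
2. E_y = -6  [2·signedArea(EDF) = 74 ∩ EA · FC = -279/2]
   → E = (-13/4, -6)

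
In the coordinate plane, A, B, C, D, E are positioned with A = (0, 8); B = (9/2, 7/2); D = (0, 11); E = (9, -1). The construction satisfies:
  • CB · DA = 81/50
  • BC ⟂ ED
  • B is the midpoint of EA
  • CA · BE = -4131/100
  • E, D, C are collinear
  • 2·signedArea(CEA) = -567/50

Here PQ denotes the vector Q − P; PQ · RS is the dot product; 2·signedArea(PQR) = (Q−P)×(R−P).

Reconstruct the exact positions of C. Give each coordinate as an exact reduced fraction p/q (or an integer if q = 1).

1. C_x = 261/50  [E, D, C are collinear ∩ BC ⟂ ED]
2. C_y = 101/25  [E, D, C are collinear ∩ BC ⟂ ED]
   → C = (261/50, 101/25)

C = (261/50, 101/25)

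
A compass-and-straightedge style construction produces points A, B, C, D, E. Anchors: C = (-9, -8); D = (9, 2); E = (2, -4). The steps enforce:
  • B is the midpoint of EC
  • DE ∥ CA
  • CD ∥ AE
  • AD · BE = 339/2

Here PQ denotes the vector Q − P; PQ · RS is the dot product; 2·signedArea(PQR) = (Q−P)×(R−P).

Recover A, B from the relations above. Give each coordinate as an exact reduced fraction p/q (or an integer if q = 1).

A = (-16, -14)
B = (-7/2, -6)

1. A_x = -16  [CD ∥ AE ∩ DE ∥ CA]
2. A_y = -14  [CD ∥ AE ∩ DE ∥ CA]
   → A = (-16, -14)
3. B_x = -7/2  [B is the midpoint of EC]
4. B_y = -6  [B is the midpoint of EC]
   → B = (-7/2, -6)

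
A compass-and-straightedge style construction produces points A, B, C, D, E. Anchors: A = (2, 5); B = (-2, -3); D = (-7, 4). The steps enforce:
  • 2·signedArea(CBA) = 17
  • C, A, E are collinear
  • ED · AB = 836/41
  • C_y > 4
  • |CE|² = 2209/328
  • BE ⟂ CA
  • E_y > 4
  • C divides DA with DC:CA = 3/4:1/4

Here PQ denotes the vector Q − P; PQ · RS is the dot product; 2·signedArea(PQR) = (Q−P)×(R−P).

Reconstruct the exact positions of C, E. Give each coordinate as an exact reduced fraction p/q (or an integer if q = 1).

1. C_x = -1/4  [C divides DA with DC:CA = 3/4:1/4]
2. C_y = 19/4  [C divides DA with DC:CA = 3/4:1/4]
   → C = (-1/4, 19/4)
3. E_x = -116/41  [C, A, E are collinear ∩ BE ⟂ CA]
4. E_y = 183/41  [C, A, E are collinear ∩ BE ⟂ CA]
   → E = (-116/41, 183/41)

C = (-1/4, 19/4)
E = (-116/41, 183/41)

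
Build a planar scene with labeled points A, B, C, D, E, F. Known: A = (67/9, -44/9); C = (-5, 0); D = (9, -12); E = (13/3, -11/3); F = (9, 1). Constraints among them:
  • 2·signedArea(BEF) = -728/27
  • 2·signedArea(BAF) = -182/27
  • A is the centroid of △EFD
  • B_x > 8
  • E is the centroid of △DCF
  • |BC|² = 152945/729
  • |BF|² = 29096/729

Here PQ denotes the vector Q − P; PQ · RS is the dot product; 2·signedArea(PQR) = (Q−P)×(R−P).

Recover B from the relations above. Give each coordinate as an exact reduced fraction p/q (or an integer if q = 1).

B = (229/27, -143/27)

1. B_x = 229/27  [2·signedArea(BEF) = -728/27 ∩ 2·signedArea(BAF) = -182/27]
2. B_y = -143/27  [2·signedArea(BEF) = -728/27 ∩ 2·signedArea(BAF) = -182/27]
   → B = (229/27, -143/27)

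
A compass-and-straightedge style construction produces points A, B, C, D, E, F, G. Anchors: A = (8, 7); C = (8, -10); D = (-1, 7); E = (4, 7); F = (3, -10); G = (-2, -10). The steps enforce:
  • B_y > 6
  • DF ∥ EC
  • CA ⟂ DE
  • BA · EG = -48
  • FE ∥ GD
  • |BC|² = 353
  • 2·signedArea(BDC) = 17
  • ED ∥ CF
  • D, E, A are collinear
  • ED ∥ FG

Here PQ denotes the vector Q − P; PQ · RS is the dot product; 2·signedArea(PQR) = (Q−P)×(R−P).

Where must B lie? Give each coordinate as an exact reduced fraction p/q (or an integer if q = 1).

B = (0, 7)

1. B_x = 0  [BA · EG = -48 ∩ 2·signedArea(BDC) = 17]
2. B_y = 7  [BA · EG = -48 ∩ 2·signedArea(BDC) = 17]
   → B = (0, 7)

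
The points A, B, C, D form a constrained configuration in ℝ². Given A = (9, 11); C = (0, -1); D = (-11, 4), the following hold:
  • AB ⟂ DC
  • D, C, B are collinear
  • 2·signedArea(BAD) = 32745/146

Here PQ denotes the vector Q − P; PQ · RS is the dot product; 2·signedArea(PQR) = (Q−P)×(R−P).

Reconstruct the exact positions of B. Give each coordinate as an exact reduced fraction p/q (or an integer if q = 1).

B = (429/146, -341/146)

1. B_x = 429/146  [D, C, B are collinear ∩ AB ⟂ DC]
2. B_y = -341/146  [D, C, B are collinear ∩ AB ⟂ DC]
   → B = (429/146, -341/146)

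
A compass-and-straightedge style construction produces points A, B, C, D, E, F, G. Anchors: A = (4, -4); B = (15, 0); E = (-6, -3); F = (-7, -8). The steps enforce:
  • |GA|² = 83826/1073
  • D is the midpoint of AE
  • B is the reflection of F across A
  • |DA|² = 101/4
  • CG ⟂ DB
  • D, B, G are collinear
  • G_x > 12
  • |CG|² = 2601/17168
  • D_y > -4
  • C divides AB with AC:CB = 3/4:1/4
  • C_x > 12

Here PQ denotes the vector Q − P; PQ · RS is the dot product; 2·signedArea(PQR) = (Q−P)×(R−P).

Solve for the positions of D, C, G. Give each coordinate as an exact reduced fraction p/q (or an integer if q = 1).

1. D_x = -1  [D is the midpoint of AE]
2. D_y = -7/2  [D is the midpoint of AE]
   → D = (-1, -7/2)
3. C_x = 49/4  [C divides AB with AC:CB = 3/4:1/4]
4. C_y = -1  [C divides AB with AC:CB = 3/4:1/4]
   → C = (49/4, -1)
5. G_x = 13055/1073  [D, B, G are collinear ∩ CG ⟂ DB]
6. G_y = -665/1073  [D, B, G are collinear ∩ CG ⟂ DB]
   → G = (13055/1073, -665/1073)

C = (49/4, -1)
D = (-1, -7/2)
G = (13055/1073, -665/1073)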